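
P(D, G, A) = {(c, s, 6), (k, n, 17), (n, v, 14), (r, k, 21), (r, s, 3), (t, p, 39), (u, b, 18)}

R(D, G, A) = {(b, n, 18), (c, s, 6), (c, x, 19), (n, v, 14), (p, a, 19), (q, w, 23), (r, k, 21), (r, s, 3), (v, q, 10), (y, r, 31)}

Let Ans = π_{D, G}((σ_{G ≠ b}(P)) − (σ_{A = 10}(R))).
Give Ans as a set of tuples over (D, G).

{(c, s), (k, n), (n, v), (r, k), (r, s), (t, p)}

σ[G ≠ b]: keep tuples satisfying G ≠ b → {(c, s, 6), (k, n, 17), (n, v, 14), (r, k, 21), (r, s, 3), (t, p, 39)}
σ[A = 10]: keep tuples satisfying A = 10 → {(v, q, 10)}
Taking the difference: {(c, s, 6), (k, n, 17), (n, v, 14), (r, k, 21), (r, s, 3), (t, p, 39)}
Projecting to D, G: {(c, s), (k, n), (n, v), (r, k), (r, s), (t, p)}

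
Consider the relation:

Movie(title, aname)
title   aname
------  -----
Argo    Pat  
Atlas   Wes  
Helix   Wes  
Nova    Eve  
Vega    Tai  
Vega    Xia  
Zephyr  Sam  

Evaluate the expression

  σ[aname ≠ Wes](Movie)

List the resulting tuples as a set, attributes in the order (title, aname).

{(Argo, Pat), (Nova, Eve), (Vega, Tai), (Vega, Xia), (Zephyr, Sam)}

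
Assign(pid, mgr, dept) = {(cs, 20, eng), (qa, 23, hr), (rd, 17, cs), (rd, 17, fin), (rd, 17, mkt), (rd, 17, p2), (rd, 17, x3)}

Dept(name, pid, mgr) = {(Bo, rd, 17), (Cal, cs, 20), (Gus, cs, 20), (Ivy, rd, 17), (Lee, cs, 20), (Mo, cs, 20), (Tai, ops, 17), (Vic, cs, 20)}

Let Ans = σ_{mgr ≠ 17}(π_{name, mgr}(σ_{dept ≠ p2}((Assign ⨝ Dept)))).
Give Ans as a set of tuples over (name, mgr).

{(Cal, 20), (Gus, 20), (Lee, 20), (Mo, 20), (Vic, 20)}

Assign ⋈ Dept (natural join on pid, mgr): {(cs, 20, eng, Cal), (cs, 20, eng, Gus), (cs, 20, eng, Lee), (cs, 20, eng, Mo), (cs, 20, eng, Vic), (rd, 17, cs, Bo), (rd, 17, cs, Ivy), (rd, 17, fin, Bo), (rd, 17, fin, Ivy), (rd, 17, mkt, Bo), (rd, 17, mkt, Ivy), (rd, 17, p2, Bo), (rd, 17, p2, Ivy), (rd, 17, x3, Bo), (rd, 17, x3, Ivy)}
Filtering on dept ≠ p2 leaves {(cs, 20, eng, Cal), (cs, 20, eng, Gus), (cs, 20, eng, Lee), (cs, 20, eng, Mo), (cs, 20, eng, Vic), (rd, 17, cs, Bo), (rd, 17, cs, Ivy), (rd, 17, fin, Bo), (rd, 17, fin, Ivy), (rd, 17, mkt, Bo), (rd, 17, mkt, Ivy), (rd, 17, x3, Bo), (rd, 17, x3, Ivy)}.
Keep only column(s) name, mgr (6 duplicate(s) eliminated): {(Bo, 17), (Cal, 20), (Gus, 20), (Ivy, 17), (Lee, 20), (Mo, 20), (Vic, 20)}
Filtering on mgr ≠ 17 leaves {(Cal, 20), (Gus, 20), (Lee, 20), (Mo, 20), (Vic, 20)}.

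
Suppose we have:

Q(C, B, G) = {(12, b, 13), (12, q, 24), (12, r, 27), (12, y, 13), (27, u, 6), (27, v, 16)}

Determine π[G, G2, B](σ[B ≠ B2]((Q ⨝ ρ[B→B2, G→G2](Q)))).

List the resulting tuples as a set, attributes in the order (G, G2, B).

ρ[B→B2, G→G2]: schema becomes (C, B2, G2); tuples unchanged.
Joining Q and ρ[B→B2, G→G2](Q) on C yields {(12, b, 13, b, 13), (12, b, 13, q, 24), (12, b, 13, r, 27), (12, b, 13, y, 13), (12, q, 24, b, 13), (12, q, 24, q, 24), (12, q, 24, r, 27), (12, q, 24, y, 13), (12, r, 27, b, 13), (12, r, 27, q, 24), (12, r, 27, r, 27), (12, r, 27, y, 13), (12, y, 13, b, 13), (12, y, 13, q, 24), (12, y, 13, r, 27), (12, y, 13, y, 13), (27, u, 6, u, 6), (27, u, 6, v, 16), (27, v, 16, u, 6), (27, v, 16, v, 16)}.
Filtering on B ≠ B2 leaves {(12, b, 13, q, 24), (12, b, 13, r, 27), (12, b, 13, y, 13), (12, q, 24, b, 13), (12, q, 24, r, 27), (12, q, 24, y, 13), (12, r, 27, b, 13), (12, r, 27, q, 24), (12, r, 27, y, 13), (12, y, 13, b, 13), (12, y, 13, q, 24), (12, y, 13, r, 27), (27, u, 6, v, 16), (27, v, 16, u, 6)}.
Keep only column(s) G, G2, B (2 duplicate(s) eliminated): {(13, 13, b), (13, 13, y), (13, 24, b), (13, 24, y), (13, 27, b), (13, 27, y), (16, 6, v), (24, 13, q), (24, 27, q), (27, 13, r), (27, 24, r), (6, 16, u)}

{(13, 13, b), (13, 13, y), (13, 24, b), (13, 24, y), (13, 27, b), (13, 27, y), (16, 6, v), (24, 13, q), (24, 27, q), (27, 13, r), (27, 24, r), (6, 16, u)}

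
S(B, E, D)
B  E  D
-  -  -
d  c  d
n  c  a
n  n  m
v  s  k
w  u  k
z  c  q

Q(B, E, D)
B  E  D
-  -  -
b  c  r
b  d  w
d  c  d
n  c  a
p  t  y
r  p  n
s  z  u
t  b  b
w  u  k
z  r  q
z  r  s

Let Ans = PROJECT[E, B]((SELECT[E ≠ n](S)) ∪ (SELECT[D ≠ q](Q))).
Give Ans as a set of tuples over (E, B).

{(b, t), (c, b), (c, d), (c, n), (c, z), (d, b), (p, r), (r, z), (s, v), (t, p), (u, w), (z, s)}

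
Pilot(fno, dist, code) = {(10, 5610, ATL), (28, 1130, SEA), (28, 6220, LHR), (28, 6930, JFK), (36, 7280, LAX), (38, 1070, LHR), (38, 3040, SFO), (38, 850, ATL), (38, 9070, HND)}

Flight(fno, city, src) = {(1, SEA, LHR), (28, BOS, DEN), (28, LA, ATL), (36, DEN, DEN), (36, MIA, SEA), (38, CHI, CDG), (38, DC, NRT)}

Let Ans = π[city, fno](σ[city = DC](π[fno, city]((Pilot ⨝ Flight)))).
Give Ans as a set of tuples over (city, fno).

{(DC, 38)}

Joining Pilot and Flight on fno yields {(28, 1130, SEA, BOS, DEN), (28, 1130, SEA, LA, ATL), (28, 6220, LHR, BOS, DEN), (28, 6220, LHR, LA, ATL), (28, 6930, JFK, BOS, DEN), (28, 6930, JFK, LA, ATL), (36, 7280, LAX, DEN, DEN), (36, 7280, LAX, MIA, SEA), (38, 1070, LHR, CHI, CDG), (38, 1070, LHR, DC, NRT), (38, 3040, SFO, CHI, CDG), (38, 3040, SFO, DC, NRT), (38, 850, ATL, CHI, CDG), (38, 850, ATL, DC, NRT), (38, 9070, HND, CHI, CDG), (38, 9070, HND, DC, NRT)}.
π[fno, city]: project onto (fno, city) (10 duplicate(s) eliminated) → {(28, BOS), (28, LA), (36, DEN), (36, MIA), (38, CHI), (38, DC)}
Apply σ_{city = DC}; surviving tuples: {(38, DC)}
π[city, fno]: project onto (city, fno) → {(DC, 38)}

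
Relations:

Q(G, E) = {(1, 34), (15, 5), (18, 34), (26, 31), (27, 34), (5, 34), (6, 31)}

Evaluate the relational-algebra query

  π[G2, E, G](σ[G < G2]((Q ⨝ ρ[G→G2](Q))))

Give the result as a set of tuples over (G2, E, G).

{(18, 34, 1), (18, 34, 5), (26, 31, 6), (27, 34, 1), (27, 34, 18), (27, 34, 5), (5, 34, 1)}

ρ[G→G2]: schema becomes (G2, E); tuples unchanged.
Natural join on E: {(1, 34, 1), (1, 34, 18), (1, 34, 27), (1, 34, 5), (15, 5, 15), (18, 34, 1), (18, 34, 18), (18, 34, 27), (18, 34, 5), (26, 31, 26), (26, 31, 6), (27, 34, 1), (27, 34, 18), (27, 34, 27), (27, 34, 5), (5, 34, 1), (5, 34, 18), (5, 34, 27), (5, 34, 5), (6, 31, 26), (6, 31, 6)}
σ[G < G2]: keep tuples satisfying G < G2 → {(1, 34, 18), (1, 34, 27), (1, 34, 5), (18, 34, 27), (5, 34, 18), (5, 34, 27), (6, 31, 26)}
π[G2, E, G]: project onto (G2, E, G) → {(18, 34, 1), (18, 34, 5), (26, 31, 6), (27, 34, 1), (27, 34, 18), (27, 34, 5), (5, 34, 1)}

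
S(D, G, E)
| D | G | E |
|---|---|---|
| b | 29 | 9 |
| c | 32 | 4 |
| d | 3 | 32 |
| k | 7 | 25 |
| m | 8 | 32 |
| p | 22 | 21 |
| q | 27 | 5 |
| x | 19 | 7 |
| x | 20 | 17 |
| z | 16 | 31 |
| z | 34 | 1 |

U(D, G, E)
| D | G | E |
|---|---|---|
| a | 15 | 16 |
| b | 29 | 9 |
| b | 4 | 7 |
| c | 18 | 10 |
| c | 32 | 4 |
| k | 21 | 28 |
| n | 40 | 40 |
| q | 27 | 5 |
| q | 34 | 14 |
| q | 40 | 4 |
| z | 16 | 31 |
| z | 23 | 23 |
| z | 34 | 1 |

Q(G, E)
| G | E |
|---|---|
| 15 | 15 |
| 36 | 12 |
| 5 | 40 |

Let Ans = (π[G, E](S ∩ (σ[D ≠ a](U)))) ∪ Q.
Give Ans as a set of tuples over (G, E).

Apply σ_{D ≠ a}; surviving tuples: {(b, 29, 9), (b, 4, 7), (c, 18, 10), (c, 32, 4), (k, 21, 28), (n, 40, 40), (q, 27, 5), (q, 34, 14), (q, 40, 4), (z, 16, 31), (z, 23, 23), (z, 34, 1)}
Set intersection of the two operands is {(b, 29, 9), (c, 32, 4), (q, 27, 5), (z, 16, 31), (z, 34, 1)}.
π_{G, E} gives {(16, 31), (27, 5), (29, 9), (32, 4), (34, 1)}.
Set union of the two operands is {(15, 15), (16, 31), (27, 5), (29, 9), (32, 4), (34, 1), (36, 12), (5, 40)}.

{(15, 15), (16, 31), (27, 5), (29, 9), (32, 4), (34, 1), (36, 12), (5, 40)}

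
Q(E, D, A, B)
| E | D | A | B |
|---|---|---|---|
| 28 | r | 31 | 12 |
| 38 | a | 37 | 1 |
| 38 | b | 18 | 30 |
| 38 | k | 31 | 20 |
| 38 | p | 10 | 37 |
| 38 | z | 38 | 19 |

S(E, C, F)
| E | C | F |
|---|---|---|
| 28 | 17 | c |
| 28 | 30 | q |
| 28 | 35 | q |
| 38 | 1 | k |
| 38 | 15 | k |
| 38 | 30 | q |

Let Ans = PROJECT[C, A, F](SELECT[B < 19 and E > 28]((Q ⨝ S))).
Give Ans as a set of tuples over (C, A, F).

Q ⋈ S (natural join on E): {(28, r, 31, 12, 17, c), (28, r, 31, 12, 30, q), (28, r, 31, 12, 35, q), (38, a, 37, 1, 1, k), (38, a, 37, 1, 15, k), (38, a, 37, 1, 30, q), (38, b, 18, 30, 1, k), (38, b, 18, 30, 15, k), (38, b, 18, 30, 30, q), (38, k, 31, 20, 1, k), (38, k, 31, 20, 15, k), (38, k, 31, 20, 30, q), (38, p, 10, 37, 1, k), (38, p, 10, 37, 15, k), (38, p, 10, 37, 30, q), (38, z, 38, 19, 1, k), (38, z, 38, 19, 15, k), (38, z, 38, 19, 30, q)}
σ[B < 19 and E > 28]: keep tuples satisfying B < 19 and E > 28 → {(38, a, 37, 1, 1, k), (38, a, 37, 1, 15, k), (38, a, 37, 1, 30, q)}
π_{C, A, F} gives {(1, 37, k), (15, 37, k), (30, 37, q)}.

{(1, 37, k), (15, 37, k), (30, 37, q)}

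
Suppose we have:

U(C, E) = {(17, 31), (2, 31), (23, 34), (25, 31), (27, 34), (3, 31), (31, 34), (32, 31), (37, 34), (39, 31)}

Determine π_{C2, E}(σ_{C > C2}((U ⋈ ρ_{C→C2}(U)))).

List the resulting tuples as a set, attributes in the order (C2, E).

{(17, 31), (2, 31), (23, 34), (25, 31), (27, 34), (3, 31), (31, 34), (32, 31)}

ρ[C→C2]: schema becomes (C2, E); tuples unchanged.
Natural join on E: {(17, 31, 17), (17, 31, 2), (17, 31, 25), (17, 31, 3), (17, 31, 32), (17, 31, 39), (2, 31, 17), (2, 31, 2), (2, 31, 25), (2, 31, 3), (2, 31, 32), (2, 31, 39), (23, 34, 23), (23, 34, 27), (23, 34, 31), (23, 34, 37), (25, 31, 17), (25, 31, 2), (25, 31, 25), (25, 31, 3), (25, 31, 32), (25, 31, 39), (27, 34, 23), (27, 34, 27), (27, 34, 31), (27, 34, 37), (3, 31, 17), (3, 31, 2), (3, 31, 25), (3, 31, 3), (3, 31, 32), (3, 31, 39), (31, 34, 23), (31, 34, 27), (31, 34, 31), (31, 34, 37), (32, 31, 17), (32, 31, 2), (32, 31, 25), (32, 31, 3), (32, 31, 32), (32, 31, 39), (37, 34, 23), (37, 34, 27), (37, 34, 31), (37, 34, 37), (39, 31, 17), (39, 31, 2), (39, 31, 25), (39, 31, 3), (39, 31, 32), (39, 31, 39)}
Apply σ_{C > C2}; surviving tuples: {(17, 31, 2), (17, 31, 3), (25, 31, 17), (25, 31, 2), (25, 31, 3), (27, 34, 23), (3, 31, 2), (31, 34, 23), (31, 34, 27), (32, 31, 17), (32, 31, 2), (32, 31, 25), (32, 31, 3), (37, 34, 23), (37, 34, 27), (37, 34, 31), (39, 31, 17), (39, 31, 2), (39, 31, 25), (39, 31, 3), (39, 31, 32)}
π_{C2, E} gives {(17, 31), (2, 31), (23, 34), (25, 31), (27, 34), (3, 31), (31, 34), (32, 31)} (13 duplicate(s) eliminated).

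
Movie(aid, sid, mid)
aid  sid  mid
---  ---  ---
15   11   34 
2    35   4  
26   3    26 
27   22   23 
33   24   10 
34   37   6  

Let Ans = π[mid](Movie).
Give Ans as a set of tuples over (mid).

{10, 23, 26, 34, 4, 6}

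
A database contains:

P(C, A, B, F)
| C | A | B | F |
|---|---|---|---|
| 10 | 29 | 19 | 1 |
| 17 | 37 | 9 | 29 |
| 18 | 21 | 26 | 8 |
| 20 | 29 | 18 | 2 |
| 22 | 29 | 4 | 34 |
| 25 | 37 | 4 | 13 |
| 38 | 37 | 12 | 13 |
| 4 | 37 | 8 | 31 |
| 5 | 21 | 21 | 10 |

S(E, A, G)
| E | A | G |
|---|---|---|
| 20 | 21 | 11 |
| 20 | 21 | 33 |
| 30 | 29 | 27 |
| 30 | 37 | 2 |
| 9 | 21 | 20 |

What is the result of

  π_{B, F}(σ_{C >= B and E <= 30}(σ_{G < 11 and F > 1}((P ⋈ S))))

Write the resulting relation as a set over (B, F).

Joining P and S on A yields {(10, 29, 19, 1, 30, 27), (17, 37, 9, 29, 30, 2), (18, 21, 26, 8, 20, 11), (18, 21, 26, 8, 20, 33), (18, 21, 26, 8, 9, 20), (20, 29, 18, 2, 30, 27), (22, 29, 4, 34, 30, 27), (25, 37, 4, 13, 30, 2), (38, 37, 12, 13, 30, 2), (4, 37, 8, 31, 30, 2), (5, 21, 21, 10, 20, 11), (5, 21, 21, 10, 20, 33), (5, 21, 21, 10, 9, 20)}.
σ[G < 11 and F > 1]: keep tuples satisfying G < 11 and F > 1 → {(17, 37, 9, 29, 30, 2), (25, 37, 4, 13, 30, 2), (38, 37, 12, 13, 30, 2), (4, 37, 8, 31, 30, 2)}
σ[C >= B and E <= 30]: keep tuples satisfying C >= B and E <= 30 → {(17, 37, 9, 29, 30, 2), (25, 37, 4, 13, 30, 2), (38, 37, 12, 13, 30, 2)}
π[B, F]: project onto (B, F) → {(12, 13), (4, 13), (9, 29)}

{(12, 13), (4, 13), (9, 29)}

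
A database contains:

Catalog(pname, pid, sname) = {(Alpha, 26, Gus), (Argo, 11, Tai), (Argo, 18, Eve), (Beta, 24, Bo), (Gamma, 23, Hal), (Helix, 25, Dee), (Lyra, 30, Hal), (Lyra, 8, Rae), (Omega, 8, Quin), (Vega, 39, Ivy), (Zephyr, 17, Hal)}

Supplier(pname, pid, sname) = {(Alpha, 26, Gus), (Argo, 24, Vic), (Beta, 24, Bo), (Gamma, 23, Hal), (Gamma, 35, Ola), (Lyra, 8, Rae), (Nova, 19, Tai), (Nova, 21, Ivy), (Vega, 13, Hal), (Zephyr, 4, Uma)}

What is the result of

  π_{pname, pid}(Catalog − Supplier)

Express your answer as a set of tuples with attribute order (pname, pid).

Set difference of the two operands is {(Argo, 11, Tai), (Argo, 18, Eve), (Helix, 25, Dee), (Lyra, 30, Hal), (Omega, 8, Quin), (Vega, 39, Ivy), (Zephyr, 17, Hal)}.
π_{pname, pid} gives {(Argo, 11), (Argo, 18), (Helix, 25), (Lyra, 30), (Omega, 8), (Vega, 39), (Zephyr, 17)}.

{(Argo, 11), (Argo, 18), (Helix, 25), (Lyra, 30), (Omega, 8), (Vega, 39), (Zephyr, 17)}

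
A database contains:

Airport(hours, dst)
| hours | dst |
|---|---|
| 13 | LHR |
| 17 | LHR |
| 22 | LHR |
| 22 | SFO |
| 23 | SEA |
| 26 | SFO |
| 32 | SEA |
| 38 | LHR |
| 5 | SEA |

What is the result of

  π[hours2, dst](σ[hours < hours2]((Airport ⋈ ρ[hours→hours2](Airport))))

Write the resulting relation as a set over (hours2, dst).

{(17, LHR), (22, LHR), (23, SEA), (26, SFO), (32, SEA), (38, LHR)}

ρ[hours→hours2]: schema becomes (hours2, dst); tuples unchanged.
Airport ⋈ ρ[hours→hours2](Airport) (natural join on dst): {(13, LHR, 13), (13, LHR, 17), (13, LHR, 22), (13, LHR, 38), (17, LHR, 13), (17, LHR, 17), (17, LHR, 22), (17, LHR, 38), (22, LHR, 13), (22, LHR, 17), (22, LHR, 22), (22, LHR, 38), (22, SFO, 22), (22, SFO, 26), (23, SEA, 23), (23, SEA, 32), (23, SEA, 5), (26, SFO, 22), (26, SFO, 26), (32, SEA, 23), (32, SEA, 32), (32, SEA, 5), (38, LHR, 13), (38, LHR, 17), (38, LHR, 22), (38, LHR, 38), (5, SEA, 23), (5, SEA, 32), (5, SEA, 5)}
Apply σ_{hours < hours2}; surviving tuples: {(13, LHR, 17), (13, LHR, 22), (13, LHR, 38), (17, LHR, 22), (17, LHR, 38), (22, LHR, 38), (22, SFO, 26), (23, SEA, 32), (5, SEA, 23), (5, SEA, 32)}
Projecting to hours2, dst (4 duplicate(s) eliminated): {(17, LHR), (22, LHR), (23, SEA), (26, SFO), (32, SEA), (38, LHR)}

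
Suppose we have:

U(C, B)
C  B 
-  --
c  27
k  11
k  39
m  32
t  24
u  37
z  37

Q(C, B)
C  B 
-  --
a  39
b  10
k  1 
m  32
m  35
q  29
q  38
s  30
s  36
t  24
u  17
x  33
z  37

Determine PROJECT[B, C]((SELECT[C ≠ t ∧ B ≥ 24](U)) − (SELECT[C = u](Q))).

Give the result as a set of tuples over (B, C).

{(27, c), (32, m), (37, u), (37, z), (39, k)}

σ[C ≠ t ∧ B ≥ 24]: keep tuples satisfying C ≠ t ∧ B ≥ 24 → {(c, 27), (k, 39), (m, 32), (u, 37), (z, 37)}
σ[C = u]: keep tuples satisfying C = u → {(u, 17)}
Set difference of the two operands is {(c, 27), (k, 39), (m, 32), (u, 37), (z, 37)}.
Projecting to B, C: {(27, c), (32, m), (37, u), (37, z), (39, k)}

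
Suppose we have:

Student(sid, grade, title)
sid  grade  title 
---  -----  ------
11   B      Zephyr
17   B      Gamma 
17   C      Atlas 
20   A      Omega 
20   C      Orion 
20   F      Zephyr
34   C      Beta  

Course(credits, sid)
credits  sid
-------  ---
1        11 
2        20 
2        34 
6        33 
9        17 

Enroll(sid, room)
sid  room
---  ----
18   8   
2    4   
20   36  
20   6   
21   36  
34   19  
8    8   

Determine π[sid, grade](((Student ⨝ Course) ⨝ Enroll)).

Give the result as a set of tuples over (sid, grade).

Natural join on sid: {(11, B, Zephyr, 1), (17, B, Gamma, 9), (17, C, Atlas, 9), (20, A, Omega, 2), (20, C, Orion, 2), (20, F, Zephyr, 2), (34, C, Beta, 2)}
Natural join on sid: {(20, A, Omega, 2, 36), (20, A, Omega, 2, 6), (20, C, Orion, 2, 36), (20, C, Orion, 2, 6), (20, F, Zephyr, 2, 36), (20, F, Zephyr, 2, 6), (34, C, Beta, 2, 19)}
π_{sid, grade} gives {(20, A), (20, C), (20, F), (34, C)} (3 duplicate(s) eliminated).

{(20, A), (20, C), (20, F), (34, C)}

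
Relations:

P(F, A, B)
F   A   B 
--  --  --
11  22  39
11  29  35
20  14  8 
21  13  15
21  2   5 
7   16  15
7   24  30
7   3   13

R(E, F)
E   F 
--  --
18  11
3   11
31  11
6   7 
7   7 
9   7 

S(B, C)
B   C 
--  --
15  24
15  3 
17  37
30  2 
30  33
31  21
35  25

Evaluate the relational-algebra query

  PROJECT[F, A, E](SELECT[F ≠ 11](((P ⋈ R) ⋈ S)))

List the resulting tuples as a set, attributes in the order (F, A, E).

P ⋈ R (natural join on F): {(11, 22, 39, 18), (11, 22, 39, 3), (11, 22, 39, 31), (11, 29, 35, 18), (11, 29, 35, 3), (11, 29, 35, 31), (7, 16, 15, 6), (7, 16, 15, 7), (7, 16, 15, 9), (7, 24, 30, 6), (7, 24, 30, 7), (7, 24, 30, 9), (7, 3, 13, 6), (7, 3, 13, 7), (7, 3, 13, 9)}
(P ⋈ R) ⋈ S (natural join on B): {(11, 29, 35, 18, 25), (11, 29, 35, 3, 25), (11, 29, 35, 31, 25), (7, 16, 15, 6, 24), (7, 16, 15, 6, 3), (7, 16, 15, 7, 24), (7, 16, 15, 7, 3), (7, 16, 15, 9, 24), (7, 16, 15, 9, 3), (7, 24, 30, 6, 2), (7, 24, 30, 6, 33), (7, 24, 30, 7, 2), (7, 24, 30, 7, 33), (7, 24, 30, 9, 2), (7, 24, 30, 9, 33)}
Filtering on F ≠ 11 leaves {(7, 16, 15, 6, 24), (7, 16, 15, 6, 3), (7, 16, 15, 7, 24), (7, 16, 15, 7, 3), (7, 16, 15, 9, 24), (7, 16, 15, 9, 3), (7, 24, 30, 6, 2), (7, 24, 30, 6, 33), (7, 24, 30, 7, 2), (7, 24, 30, 7, 33), (7, 24, 30, 9, 2), (7, 24, 30, 9, 33)}.
π_{F, A, E} gives {(7, 16, 6), (7, 16, 7), (7, 16, 9), (7, 24, 6), (7, 24, 7), (7, 24, 9)} (6 duplicate(s) eliminated).

{(7, 16, 6), (7, 16, 7), (7, 16, 9), (7, 24, 6), (7, 24, 7), (7, 24, 9)}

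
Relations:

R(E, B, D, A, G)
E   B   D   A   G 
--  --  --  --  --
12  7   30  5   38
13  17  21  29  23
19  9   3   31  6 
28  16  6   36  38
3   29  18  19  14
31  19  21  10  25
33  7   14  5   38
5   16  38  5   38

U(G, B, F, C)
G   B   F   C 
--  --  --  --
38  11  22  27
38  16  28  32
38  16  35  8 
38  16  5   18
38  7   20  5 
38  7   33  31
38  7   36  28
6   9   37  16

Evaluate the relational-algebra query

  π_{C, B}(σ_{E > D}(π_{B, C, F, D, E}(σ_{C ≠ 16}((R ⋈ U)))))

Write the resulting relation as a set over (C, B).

{(18, 16), (28, 7), (31, 7), (32, 16), (5, 7), (8, 16)}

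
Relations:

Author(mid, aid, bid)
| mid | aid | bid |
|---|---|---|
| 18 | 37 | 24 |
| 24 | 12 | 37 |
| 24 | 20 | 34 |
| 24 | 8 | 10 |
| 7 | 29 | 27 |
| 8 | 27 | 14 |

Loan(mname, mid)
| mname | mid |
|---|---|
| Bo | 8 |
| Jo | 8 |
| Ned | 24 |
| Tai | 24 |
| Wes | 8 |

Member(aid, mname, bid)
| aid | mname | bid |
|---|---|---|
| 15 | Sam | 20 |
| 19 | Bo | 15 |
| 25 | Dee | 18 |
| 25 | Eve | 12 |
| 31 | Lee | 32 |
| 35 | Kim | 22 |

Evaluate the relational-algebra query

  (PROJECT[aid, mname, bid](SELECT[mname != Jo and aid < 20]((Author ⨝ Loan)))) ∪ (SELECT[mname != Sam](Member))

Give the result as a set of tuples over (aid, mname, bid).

{(12, Ned, 37), (12, Tai, 37), (19, Bo, 15), (25, Dee, 18), (25, Eve, 12), (31, Lee, 32), (35, Kim, 22), (8, Ned, 10), (8, Tai, 10)}

Natural join on mid: {(24, 12, 37, Ned), (24, 12, 37, Tai), (24, 20, 34, Ned), (24, 20, 34, Tai), (24, 8, 10, Ned), (24, 8, 10, Tai), (8, 27, 14, Bo), (8, 27, 14, Jo), (8, 27, 14, Wes)}
Apply σ_{mname != Jo and aid < 20}; surviving tuples: {(24, 12, 37, Ned), (24, 12, 37, Tai), (24, 8, 10, Ned), (24, 8, 10, Tai)}
π[aid, mname, bid]: project onto (aid, mname, bid) → {(12, Ned, 37), (12, Tai, 37), (8, Ned, 10), (8, Tai, 10)}
Apply σ_{mname != Sam}; surviving tuples: {(19, Bo, 15), (25, Dee, 18), (25, Eve, 12), (31, Lee, 32), (35, Kim, 22)}
Union: {(12, Ned, 37), (12, Tai, 37), (8, Ned, 10), (8, Tai, 10)} with {(19, Bo, 15), (25, Dee, 18), (25, Eve, 12), (31, Lee, 32), (35, Kim, 22)} → {(12, Ned, 37), (12, Tai, 37), (19, Bo, 15), (25, Dee, 18), (25, Eve, 12), (31, Lee, 32), (35, Kim, 22), (8, Ned, 10), (8, Tai, 10)}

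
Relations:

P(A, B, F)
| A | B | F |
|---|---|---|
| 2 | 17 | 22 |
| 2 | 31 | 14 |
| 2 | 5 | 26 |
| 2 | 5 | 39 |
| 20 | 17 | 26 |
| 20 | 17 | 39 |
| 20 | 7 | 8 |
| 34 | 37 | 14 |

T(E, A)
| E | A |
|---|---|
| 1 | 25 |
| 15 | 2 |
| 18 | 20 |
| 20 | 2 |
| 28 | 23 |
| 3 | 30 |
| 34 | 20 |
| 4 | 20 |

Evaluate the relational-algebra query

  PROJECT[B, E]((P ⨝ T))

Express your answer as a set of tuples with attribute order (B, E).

Joining P and T on A yields {(2, 17, 22, 15), (2, 17, 22, 20), (2, 31, 14, 15), (2, 31, 14, 20), (2, 5, 26, 15), (2, 5, 26, 20), (2, 5, 39, 15), (2, 5, 39, 20), (20, 17, 26, 18), (20, 17, 26, 34), (20, 17, 26, 4), (20, 17, 39, 18), (20, 17, 39, 34), (20, 17, 39, 4), (20, 7, 8, 18), (20, 7, 8, 34), (20, 7, 8, 4)}.
Keep only column(s) B, E (5 duplicate(s) eliminated): {(17, 15), (17, 18), (17, 20), (17, 34), (17, 4), (31, 15), (31, 20), (5, 15), (5, 20), (7, 18), (7, 34), (7, 4)}

{(17, 15), (17, 18), (17, 20), (17, 34), (17, 4), (31, 15), (31, 20), (5, 15), (5, 20), (7, 18), (7, 34), (7, 4)}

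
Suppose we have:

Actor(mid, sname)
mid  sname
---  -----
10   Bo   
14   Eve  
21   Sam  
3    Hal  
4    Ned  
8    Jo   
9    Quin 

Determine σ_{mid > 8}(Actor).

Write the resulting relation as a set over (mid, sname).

{(10, Bo), (14, Eve), (21, Sam), (9, Quin)}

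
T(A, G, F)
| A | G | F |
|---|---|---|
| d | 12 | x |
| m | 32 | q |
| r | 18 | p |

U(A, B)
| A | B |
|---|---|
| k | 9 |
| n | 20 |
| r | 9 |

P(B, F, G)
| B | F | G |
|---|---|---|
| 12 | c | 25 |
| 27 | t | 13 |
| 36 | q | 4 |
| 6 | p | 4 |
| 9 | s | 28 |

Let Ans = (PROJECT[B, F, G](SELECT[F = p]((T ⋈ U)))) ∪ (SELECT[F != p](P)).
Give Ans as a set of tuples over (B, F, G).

Natural join on A: {(r, 18, p, 9)}
Filtering on F = p leaves {(r, 18, p, 9)}.
Keep only column(s) B, F, G: {(9, p, 18)}
Filtering on F != p leaves {(12, c, 25), (27, t, 13), (36, q, 4), (9, s, 28)}.
Taking the union: {(12, c, 25), (27, t, 13), (36, q, 4), (9, p, 18), (9, s, 28)}

{(12, c, 25), (27, t, 13), (36, q, 4), (9, p, 18), (9, s, 28)}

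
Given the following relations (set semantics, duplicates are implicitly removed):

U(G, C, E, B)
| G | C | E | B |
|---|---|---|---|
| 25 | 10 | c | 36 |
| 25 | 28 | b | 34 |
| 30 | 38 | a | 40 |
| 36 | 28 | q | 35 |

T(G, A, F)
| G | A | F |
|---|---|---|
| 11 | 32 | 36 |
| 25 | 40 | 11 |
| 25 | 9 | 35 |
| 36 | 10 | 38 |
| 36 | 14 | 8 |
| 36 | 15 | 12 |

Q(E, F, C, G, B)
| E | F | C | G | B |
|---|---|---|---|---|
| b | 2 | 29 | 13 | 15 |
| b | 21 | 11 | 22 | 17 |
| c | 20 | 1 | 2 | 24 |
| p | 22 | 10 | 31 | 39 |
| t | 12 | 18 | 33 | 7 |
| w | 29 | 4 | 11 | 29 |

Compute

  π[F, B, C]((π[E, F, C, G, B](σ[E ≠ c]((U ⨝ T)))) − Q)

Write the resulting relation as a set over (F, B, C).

{(11, 34, 28), (12, 35, 28), (35, 34, 28), (38, 35, 28), (8, 35, 28)}

Natural join on G: {(25, 10, c, 36, 40, 11), (25, 10, c, 36, 9, 35), (25, 28, b, 34, 40, 11), (25, 28, b, 34, 9, 35), (36, 28, q, 35, 10, 38), (36, 28, q, 35, 14, 8), (36, 28, q, 35, 15, 12)}
Filtering on E ≠ c leaves {(25, 28, b, 34, 40, 11), (25, 28, b, 34, 9, 35), (36, 28, q, 35, 10, 38), (36, 28, q, 35, 14, 8), (36, 28, q, 35, 15, 12)}.
Projecting to E, F, C, G, B: {(b, 11, 28, 25, 34), (b, 35, 28, 25, 34), (q, 12, 28, 36, 35), (q, 38, 28, 36, 35), (q, 8, 28, 36, 35)}
Set difference of the two operands is {(b, 11, 28, 25, 34), (b, 35, 28, 25, 34), (q, 12, 28, 36, 35), (q, 38, 28, 36, 35), (q, 8, 28, 36, 35)}.
Projecting to F, B, C: {(11, 34, 28), (12, 35, 28), (35, 34, 28), (38, 35, 28), (8, 35, 28)}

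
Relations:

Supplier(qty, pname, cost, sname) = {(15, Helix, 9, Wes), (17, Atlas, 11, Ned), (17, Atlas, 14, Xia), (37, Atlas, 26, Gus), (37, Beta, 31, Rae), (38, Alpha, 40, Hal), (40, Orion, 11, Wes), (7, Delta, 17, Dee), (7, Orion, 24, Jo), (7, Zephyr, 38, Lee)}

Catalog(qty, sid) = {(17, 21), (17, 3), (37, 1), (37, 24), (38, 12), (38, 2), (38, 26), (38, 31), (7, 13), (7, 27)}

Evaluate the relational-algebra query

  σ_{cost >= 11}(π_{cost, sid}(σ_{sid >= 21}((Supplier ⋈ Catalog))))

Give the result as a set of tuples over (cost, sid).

Natural join on qty: {(17, Atlas, 11, Ned, 21), (17, Atlas, 11, Ned, 3), (17, Atlas, 14, Xia, 21), (17, Atlas, 14, Xia, 3), (37, Atlas, 26, Gus, 1), (37, Atlas, 26, Gus, 24), (37, Beta, 31, Rae, 1), (37, Beta, 31, Rae, 24), (38, Alpha, 40, Hal, 12), (38, Alpha, 40, Hal, 2), (38, Alpha, 40, Hal, 26), (38, Alpha, 40, Hal, 31), (7, Delta, 17, Dee, 13), (7, Delta, 17, Dee, 27), (7, Orion, 24, Jo, 13), (7, Orion, 24, Jo, 27), (7, Zephyr, 38, Lee, 13), (7, Zephyr, 38, Lee, 27)}
Filtering on sid >= 21 leaves {(17, Atlas, 11, Ned, 21), (17, Atlas, 14, Xia, 21), (37, Atlas, 26, Gus, 24), (37, Beta, 31, Rae, 24), (38, Alpha, 40, Hal, 26), (38, Alpha, 40, Hal, 31), (7, Delta, 17, Dee, 27), (7, Orion, 24, Jo, 27), (7, Zephyr, 38, Lee, 27)}.
π[cost, sid]: project onto (cost, sid) → {(11, 21), (14, 21), (17, 27), (24, 27), (26, 24), (31, 24), (38, 27), (40, 26), (40, 31)}
Filtering on cost >= 11 leaves {(11, 21), (14, 21), (17, 27), (24, 27), (26, 24), (31, 24), (38, 27), (40, 26), (40, 31)}.

{(11, 21), (14, 21), (17, 27), (24, 27), (26, 24), (31, 24), (38, 27), (40, 26), (40, 31)}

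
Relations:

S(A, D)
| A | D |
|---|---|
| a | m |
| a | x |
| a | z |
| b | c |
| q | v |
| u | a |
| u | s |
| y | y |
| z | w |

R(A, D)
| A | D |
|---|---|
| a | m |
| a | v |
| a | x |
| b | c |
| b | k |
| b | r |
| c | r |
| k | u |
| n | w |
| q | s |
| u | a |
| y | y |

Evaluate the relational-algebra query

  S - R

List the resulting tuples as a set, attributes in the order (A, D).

{(a, z), (q, v), (u, s), (z, w)}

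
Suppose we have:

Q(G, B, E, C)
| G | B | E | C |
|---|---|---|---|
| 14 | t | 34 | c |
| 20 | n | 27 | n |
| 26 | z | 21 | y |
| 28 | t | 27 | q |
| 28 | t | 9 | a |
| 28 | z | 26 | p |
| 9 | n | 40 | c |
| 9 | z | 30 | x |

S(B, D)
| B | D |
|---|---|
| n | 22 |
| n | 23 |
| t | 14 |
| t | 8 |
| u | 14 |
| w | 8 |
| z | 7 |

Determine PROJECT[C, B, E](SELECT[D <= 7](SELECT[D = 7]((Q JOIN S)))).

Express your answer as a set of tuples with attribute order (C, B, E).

Joining Q and S on B yields {(14, t, 34, c, 14), (14, t, 34, c, 8), (20, n, 27, n, 22), (20, n, 27, n, 23), (26, z, 21, y, 7), (28, t, 27, q, 14), (28, t, 27, q, 8), (28, t, 9, a, 14), (28, t, 9, a, 8), (28, z, 26, p, 7), (9, n, 40, c, 22), (9, n, 40, c, 23), (9, z, 30, x, 7)}.
Selection D = 7: {(26, z, 21, y, 7), (28, z, 26, p, 7), (9, z, 30, x, 7)}
Selection D <= 7: {(26, z, 21, y, 7), (28, z, 26, p, 7), (9, z, 30, x, 7)}
π[C, B, E]: project onto (C, B, E) → {(p, z, 26), (x, z, 30), (y, z, 21)}

{(p, z, 26), (x, z, 30), (y, z, 21)}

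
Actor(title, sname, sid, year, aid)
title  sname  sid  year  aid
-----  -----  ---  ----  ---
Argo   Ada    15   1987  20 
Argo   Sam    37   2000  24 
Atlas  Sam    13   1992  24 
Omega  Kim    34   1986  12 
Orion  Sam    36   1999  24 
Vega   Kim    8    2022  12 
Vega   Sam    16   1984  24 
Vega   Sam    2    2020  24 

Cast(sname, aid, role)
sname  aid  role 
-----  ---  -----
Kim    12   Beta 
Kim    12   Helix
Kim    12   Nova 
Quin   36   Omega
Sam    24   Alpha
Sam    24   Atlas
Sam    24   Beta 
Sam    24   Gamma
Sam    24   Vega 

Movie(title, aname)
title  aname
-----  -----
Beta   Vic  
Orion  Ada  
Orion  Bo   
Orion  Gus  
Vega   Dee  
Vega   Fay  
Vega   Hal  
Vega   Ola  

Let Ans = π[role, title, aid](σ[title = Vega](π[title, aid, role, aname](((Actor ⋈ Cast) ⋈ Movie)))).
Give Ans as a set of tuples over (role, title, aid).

{(Alpha, Vega, 24), (Atlas, Vega, 24), (Beta, Vega, 12), (Beta, Vega, 24), (Gamma, Vega, 24), (Helix, Vega, 12), (Nova, Vega, 12), (Vega, Vega, 24)}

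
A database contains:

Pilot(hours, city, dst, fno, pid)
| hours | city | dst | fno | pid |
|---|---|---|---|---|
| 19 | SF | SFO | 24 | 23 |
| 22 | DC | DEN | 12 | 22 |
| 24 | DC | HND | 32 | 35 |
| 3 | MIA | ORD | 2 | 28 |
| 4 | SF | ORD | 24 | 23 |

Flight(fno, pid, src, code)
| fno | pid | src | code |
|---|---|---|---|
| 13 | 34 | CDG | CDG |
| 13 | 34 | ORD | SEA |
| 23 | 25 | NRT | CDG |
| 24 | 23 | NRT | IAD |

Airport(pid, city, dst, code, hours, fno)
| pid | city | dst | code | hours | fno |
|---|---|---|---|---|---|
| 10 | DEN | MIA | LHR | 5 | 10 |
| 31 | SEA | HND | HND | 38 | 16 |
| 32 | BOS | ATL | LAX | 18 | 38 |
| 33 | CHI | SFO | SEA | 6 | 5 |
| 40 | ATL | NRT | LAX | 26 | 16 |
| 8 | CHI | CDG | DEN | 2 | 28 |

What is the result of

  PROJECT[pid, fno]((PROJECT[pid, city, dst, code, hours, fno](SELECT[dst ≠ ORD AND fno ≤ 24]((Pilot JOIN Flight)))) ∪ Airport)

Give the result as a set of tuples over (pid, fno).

{(10, 10), (23, 24), (31, 16), (32, 38), (33, 5), (40, 16), (8, 28)}

Pilot ⋈ Flight (natural join on fno, pid): {(19, SF, SFO, 24, 23, NRT, IAD), (4, SF, ORD, 24, 23, NRT, IAD)}
Filtering on dst ≠ ORD AND fno ≤ 24 leaves {(19, SF, SFO, 24, 23, NRT, IAD)}.
π[pid, city, dst, code, hours, fno]: project onto (pid, city, dst, code, hours, fno) → {(23, SF, SFO, IAD, 19, 24)}
Taking the union: {(10, DEN, MIA, LHR, 5, 10), (23, SF, SFO, IAD, 19, 24), (31, SEA, HND, HND, 38, 16), (32, BOS, ATL, LAX, 18, 38), (33, CHI, SFO, SEA, 6, 5), (40, ATL, NRT, LAX, 26, 16), (8, CHI, CDG, DEN, 2, 28)}
π[pid, fno]: project onto (pid, fno) → {(10, 10), (23, 24), (31, 16), (32, 38), (33, 5), (40, 16), (8, 28)}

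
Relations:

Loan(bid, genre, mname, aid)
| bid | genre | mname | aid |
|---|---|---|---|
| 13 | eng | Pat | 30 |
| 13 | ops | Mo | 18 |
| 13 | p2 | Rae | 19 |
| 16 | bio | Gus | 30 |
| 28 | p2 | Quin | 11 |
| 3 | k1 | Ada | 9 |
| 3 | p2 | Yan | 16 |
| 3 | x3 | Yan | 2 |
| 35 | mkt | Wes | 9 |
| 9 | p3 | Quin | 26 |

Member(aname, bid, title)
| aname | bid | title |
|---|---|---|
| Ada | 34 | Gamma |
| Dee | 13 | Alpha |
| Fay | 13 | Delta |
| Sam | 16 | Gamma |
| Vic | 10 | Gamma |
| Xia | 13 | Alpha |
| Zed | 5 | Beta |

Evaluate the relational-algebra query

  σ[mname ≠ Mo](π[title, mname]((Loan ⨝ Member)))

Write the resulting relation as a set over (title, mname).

{(Alpha, Pat), (Alpha, Rae), (Delta, Pat), (Delta, Rae), (Gamma, Gus)}

Joining Loan and Member on bid yields {(13, eng, Pat, 30, Dee, Alpha), (13, eng, Pat, 30, Fay, Delta), (13, eng, Pat, 30, Xia, Alpha), (13, ops, Mo, 18, Dee, Alpha), (13, ops, Mo, 18, Fay, Delta), (13, ops, Mo, 18, Xia, Alpha), (13, p2, Rae, 19, Dee, Alpha), (13, p2, Rae, 19, Fay, Delta), (13, p2, Rae, 19, Xia, Alpha), (16, bio, Gus, 30, Sam, Gamma)}.
π[title, mname]: project onto (title, mname) (3 duplicate(s) eliminated) → {(Alpha, Mo), (Alpha, Pat), (Alpha, Rae), (Delta, Mo), (Delta, Pat), (Delta, Rae), (Gamma, Gus)}
Filtering on mname ≠ Mo leaves {(Alpha, Pat), (Alpha, Rae), (Delta, Pat), (Delta, Rae), (Gamma, Gus)}.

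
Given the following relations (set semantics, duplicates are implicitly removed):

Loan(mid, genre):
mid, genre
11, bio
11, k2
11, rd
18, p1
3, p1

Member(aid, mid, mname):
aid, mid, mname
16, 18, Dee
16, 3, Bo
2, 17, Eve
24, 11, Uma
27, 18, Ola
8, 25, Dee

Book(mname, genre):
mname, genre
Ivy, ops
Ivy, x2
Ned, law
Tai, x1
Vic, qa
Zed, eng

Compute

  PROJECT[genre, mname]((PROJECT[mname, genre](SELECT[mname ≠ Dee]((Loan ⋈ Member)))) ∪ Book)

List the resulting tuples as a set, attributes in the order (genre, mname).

Joining Loan and Member on mid yields {(11, bio, 24, Uma), (11, k2, 24, Uma), (11, rd, 24, Uma), (18, p1, 16, Dee), (18, p1, 27, Ola), (3, p1, 16, Bo)}.
Filtering on mname ≠ Dee leaves {(11, bio, 24, Uma), (11, k2, 24, Uma), (11, rd, 24, Uma), (18, p1, 27, Ola), (3, p1, 16, Bo)}.
π_{mname, genre} gives {(Bo, p1), (Ola, p1), (Uma, bio), (Uma, k2), (Uma, rd)}.
Set union of the two operands is {(Bo, p1), (Ivy, ops), (Ivy, x2), (Ned, law), (Ola, p1), (Tai, x1), (Uma, bio), (Uma, k2), (Uma, rd), (Vic, qa), (Zed, eng)}.
π_{genre, mname} gives {(bio, Uma), (eng, Zed), (k2, Uma), (law, Ned), (ops, Ivy), (p1, Bo), (p1, Ola), (qa, Vic), (rd, Uma), (x1, Tai), (x2, Ivy)}.

{(bio, Uma), (eng, Zed), (k2, Uma), (law, Ned), (ops, Ivy), (p1, Bo), (p1, Ola), (qa, Vic), (rd, Uma), (x1, Tai), (x2, Ivy)}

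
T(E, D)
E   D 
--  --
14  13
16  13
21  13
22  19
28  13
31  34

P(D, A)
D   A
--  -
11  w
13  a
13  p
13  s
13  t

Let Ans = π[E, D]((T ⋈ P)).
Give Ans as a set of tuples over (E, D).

Natural join on D: {(14, 13, a), (14, 13, p), (14, 13, s), (14, 13, t), (16, 13, a), (16, 13, p), (16, 13, s), (16, 13, t), (21, 13, a), (21, 13, p), (21, 13, s), (21, 13, t), (28, 13, a), (28, 13, p), (28, 13, s), (28, 13, t)}
Keep only column(s) E, D (12 duplicate(s) eliminated): {(14, 13), (16, 13), (21, 13), (28, 13)}

{(14, 13), (16, 13), (21, 13), (28, 13)}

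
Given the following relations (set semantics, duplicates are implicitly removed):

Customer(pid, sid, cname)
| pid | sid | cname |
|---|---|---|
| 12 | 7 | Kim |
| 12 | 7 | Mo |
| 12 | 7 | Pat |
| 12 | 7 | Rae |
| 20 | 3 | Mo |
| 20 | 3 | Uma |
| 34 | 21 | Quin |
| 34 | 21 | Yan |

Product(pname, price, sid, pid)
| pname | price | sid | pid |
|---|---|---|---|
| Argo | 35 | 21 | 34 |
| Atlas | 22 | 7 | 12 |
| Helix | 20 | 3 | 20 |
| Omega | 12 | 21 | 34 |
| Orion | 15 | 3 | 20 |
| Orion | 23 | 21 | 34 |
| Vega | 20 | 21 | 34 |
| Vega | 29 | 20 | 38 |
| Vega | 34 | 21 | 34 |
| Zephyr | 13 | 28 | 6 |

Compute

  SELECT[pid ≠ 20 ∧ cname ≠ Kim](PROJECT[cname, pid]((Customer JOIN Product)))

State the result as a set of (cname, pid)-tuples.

{(Mo, 12), (Pat, 12), (Quin, 34), (Rae, 12), (Yan, 34)}

Natural join on pid, sid: {(12, 7, Kim, Atlas, 22), (12, 7, Mo, Atlas, 22), (12, 7, Pat, Atlas, 22), (12, 7, Rae, Atlas, 22), (20, 3, Mo, Helix, 20), (20, 3, Mo, Orion, 15), (20, 3, Uma, Helix, 20), (20, 3, Uma, Orion, 15), (34, 21, Quin, Argo, 35), (34, 21, Quin, Omega, 12), (34, 21, Quin, Orion, 23), (34, 21, Quin, Vega, 20), (34, 21, Quin, Vega, 34), (34, 21, Yan, Argo, 35), (34, 21, Yan, Omega, 12), (34, 21, Yan, Orion, 23), (34, 21, Yan, Vega, 20), (34, 21, Yan, Vega, 34)}
Projecting to cname, pid (10 duplicate(s) eliminated): {(Kim, 12), (Mo, 12), (Mo, 20), (Pat, 12), (Quin, 34), (Rae, 12), (Uma, 20), (Yan, 34)}
Selection pid ≠ 20 ∧ cname ≠ Kim: {(Mo, 12), (Pat, 12), (Quin, 34), (Rae, 12), (Yan, 34)}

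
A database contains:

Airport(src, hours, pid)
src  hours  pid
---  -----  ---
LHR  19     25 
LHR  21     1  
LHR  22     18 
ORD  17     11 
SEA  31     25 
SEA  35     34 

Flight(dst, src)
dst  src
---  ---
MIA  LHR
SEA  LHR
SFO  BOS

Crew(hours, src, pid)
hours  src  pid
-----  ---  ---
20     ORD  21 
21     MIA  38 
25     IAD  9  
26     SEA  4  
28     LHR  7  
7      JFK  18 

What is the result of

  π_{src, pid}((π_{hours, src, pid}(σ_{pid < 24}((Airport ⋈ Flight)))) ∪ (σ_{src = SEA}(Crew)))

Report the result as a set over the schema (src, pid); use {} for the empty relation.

{(LHR, 1), (LHR, 18), (SEA, 4)}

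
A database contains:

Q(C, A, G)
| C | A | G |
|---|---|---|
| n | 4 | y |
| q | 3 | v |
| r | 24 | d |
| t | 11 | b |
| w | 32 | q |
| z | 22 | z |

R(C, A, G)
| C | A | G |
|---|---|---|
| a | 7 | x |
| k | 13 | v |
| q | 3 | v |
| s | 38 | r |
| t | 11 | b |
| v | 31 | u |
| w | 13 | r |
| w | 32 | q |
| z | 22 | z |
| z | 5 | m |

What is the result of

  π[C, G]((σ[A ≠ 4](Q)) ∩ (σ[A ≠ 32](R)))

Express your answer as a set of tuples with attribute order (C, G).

{(q, v), (t, b), (z, z)}

Selection A ≠ 4: {(q, 3, v), (r, 24, d), (t, 11, b), (w, 32, q), (z, 22, z)}
Selection A ≠ 32: {(a, 7, x), (k, 13, v), (q, 3, v), (s, 38, r), (t, 11, b), (v, 31, u), (w, 13, r), (z, 22, z), (z, 5, m)}
Taking the intersection: {(q, 3, v), (t, 11, b), (z, 22, z)}
π_{C, G} gives {(q, v), (t, b), (z, z)}.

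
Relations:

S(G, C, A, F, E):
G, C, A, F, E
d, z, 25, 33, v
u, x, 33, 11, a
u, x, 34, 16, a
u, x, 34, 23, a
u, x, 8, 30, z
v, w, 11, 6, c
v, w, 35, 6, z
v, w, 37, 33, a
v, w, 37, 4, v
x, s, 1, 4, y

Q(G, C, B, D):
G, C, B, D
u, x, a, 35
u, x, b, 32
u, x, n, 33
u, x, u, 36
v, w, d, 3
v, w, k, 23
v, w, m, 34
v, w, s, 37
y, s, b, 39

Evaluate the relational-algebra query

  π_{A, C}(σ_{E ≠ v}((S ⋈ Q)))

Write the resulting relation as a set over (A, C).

Joining S and Q on G, C yields {(u, x, 33, 11, a, a, 35), (u, x, 33, 11, a, b, 32), (u, x, 33, 11, a, n, 33), (u, x, 33, 11, a, u, 36), (u, x, 34, 16, a, a, 35), (u, x, 34, 16, a, b, 32), (u, x, 34, 16, a, n, 33), (u, x, 34, 16, a, u, 36), (u, x, 34, 23, a, a, 35), (u, x, 34, 23, a, b, 32), (u, x, 34, 23, a, n, 33), (u, x, 34, 23, a, u, 36), (u, x, 8, 30, z, a, 35), (u, x, 8, 30, z, b, 32), (u, x, 8, 30, z, n, 33), (u, x, 8, 30, z, u, 36), (v, w, 11, 6, c, d, 3), (v, w, 11, 6, c, k, 23), (v, w, 11, 6, c, m, 34), (v, w, 11, 6, c, s, 37), (v, w, 35, 6, z, d, 3), (v, w, 35, 6, z, k, 23), (v, w, 35, 6, z, m, 34), (v, w, 35, 6, z, s, 37), (v, w, 37, 33, a, d, 3), (v, w, 37, 33, a, k, 23), (v, w, 37, 33, a, m, 34), (v, w, 37, 33, a, s, 37), (v, w, 37, 4, v, d, 3), (v, w, 37, 4, v, k, 23), (v, w, 37, 4, v, m, 34), (v, w, 37, 4, v, s, 37)}.
Selection E ≠ v: {(u, x, 33, 11, a, a, 35), (u, x, 33, 11, a, b, 32), (u, x, 33, 11, a, n, 33), (u, x, 33, 11, a, u, 36), (u, x, 34, 16, a, a, 35), (u, x, 34, 16, a, b, 32), (u, x, 34, 16, a, n, 33), (u, x, 34, 16, a, u, 36), (u, x, 34, 23, a, a, 35), (u, x, 34, 23, a, b, 32), (u, x, 34, 23, a, n, 33), (u, x, 34, 23, a, u, 36), (u, x, 8, 30, z, a, 35), (u, x, 8, 30, z, b, 32), (u, x, 8, 30, z, n, 33), (u, x, 8, 30, z, u, 36), (v, w, 11, 6, c, d, 3), (v, w, 11, 6, c, k, 23), (v, w, 11, 6, c, m, 34), (v, w, 11, 6, c, s, 37), (v, w, 35, 6, z, d, 3), (v, w, 35, 6, z, k, 23), (v, w, 35, 6, z, m, 34), (v, w, 35, 6, z, s, 37), (v, w, 37, 33, a, d, 3), (v, w, 37, 33, a, k, 23), (v, w, 37, 33, a, m, 34), (v, w, 37, 33, a, s, 37)}
π[A, C]: project onto (A, C) (22 duplicate(s) eliminated) → {(11, w), (33, x), (34, x), (35, w), (37, w), (8, x)}

{(11, w), (33, x), (34, x), (35, w), (37, w), (8, x)}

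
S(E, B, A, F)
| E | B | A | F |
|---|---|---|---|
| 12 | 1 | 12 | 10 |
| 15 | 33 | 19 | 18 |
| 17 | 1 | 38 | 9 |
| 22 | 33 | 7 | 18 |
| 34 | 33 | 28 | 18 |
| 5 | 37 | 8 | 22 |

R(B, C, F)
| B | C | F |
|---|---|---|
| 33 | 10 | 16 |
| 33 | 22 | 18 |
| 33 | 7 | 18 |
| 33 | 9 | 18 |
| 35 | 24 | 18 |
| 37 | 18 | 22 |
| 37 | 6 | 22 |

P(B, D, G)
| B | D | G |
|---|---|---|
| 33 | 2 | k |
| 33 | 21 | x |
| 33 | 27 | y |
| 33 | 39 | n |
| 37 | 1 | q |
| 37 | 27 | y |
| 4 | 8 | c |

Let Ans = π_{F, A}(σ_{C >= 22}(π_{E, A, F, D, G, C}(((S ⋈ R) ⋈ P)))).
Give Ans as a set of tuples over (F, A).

Natural join on B, F: {(15, 33, 19, 18, 22), (15, 33, 19, 18, 7), (15, 33, 19, 18, 9), (22, 33, 7, 18, 22), (22, 33, 7, 18, 7), (22, 33, 7, 18, 9), (34, 33, 28, 18, 22), (34, 33, 28, 18, 7), (34, 33, 28, 18, 9), (5, 37, 8, 22, 18), (5, 37, 8, 22, 6)}
Natural join on B: {(15, 33, 19, 18, 22, 2, k), (15, 33, 19, 18, 22, 21, x), (15, 33, 19, 18, 22, 27, y), (15, 33, 19, 18, 22, 39, n), (15, 33, 19, 18, 7, 2, k), (15, 33, 19, 18, 7, 21, x), (15, 33, 19, 18, 7, 27, y), (15, 33, 19, 18, 7, 39, n), (15, 33, 19, 18, 9, 2, k), (15, 33, 19, 18, 9, 21, x), (15, 33, 19, 18, 9, 27, y), (15, 33, 19, 18, 9, 39, n), (22, 33, 7, 18, 22, 2, k), (22, 33, 7, 18, 22, 21, x), (22, 33, 7, 18, 22, 27, y), (22, 33, 7, 18, 22, 39, n), (22, 33, 7, 18, 7, 2, k), (22, 33, 7, 18, 7, 21, x), (22, 33, 7, 18, 7, 27, y), (22, 33, 7, 18, 7, 39, n), (22, 33, 7, 18, 9, 2, k), (22, 33, 7, 18, 9, 21, x), (22, 33, 7, 18, 9, 27, y), (22, 33, 7, 18, 9, 39, n), (34, 33, 28, 18, 22, 2, k), (34, 33, 28, 18, 22, 21, x), (34, 33, 28, 18, 22, 27, y), (34, 33, 28, 18, 22, 39, n), (34, 33, 28, 18, 7, 2, k), (34, 33, 28, 18, 7, 21, x), (34, 33, 28, 18, 7, 27, y), (34, 33, 28, 18, 7, 39, n), (34, 33, 28, 18, 9, 2, k), (34, 33, 28, 18, 9, 21, x), (34, 33, 28, 18, 9, 27, y), (34, 33, 28, 18, 9, 39, n), (5, 37, 8, 22, 18, 1, q), (5, 37, 8, 22, 18, 27, y), (5, 37, 8, 22, 6, 1, q), (5, 37, 8, 22, 6, 27, y)}
π[E, A, F, D, G, C]: project onto (E, A, F, D, G, C) → {(15, 19, 18, 2, k, 22), (15, 19, 18, 2, k, 7), (15, 19, 18, 2, k, 9), (15, 19, 18, 21, x, 22), (15, 19, 18, 21, x, 7), (15, 19, 18, 21, x, 9), (15, 19, 18, 27, y, 22), (15, 19, 18, 27, y, 7), (15, 19, 18, 27, y, 9), (15, 19, 18, 39, n, 22), (15, 19, 18, 39, n, 7), (15, 19, 18, 39, n, 9), (22, 7, 18, 2, k, 22), (22, 7, 18, 2, k, 7), (22, 7, 18, 2, k, 9), (22, 7, 18, 21, x, 22), (22, 7, 18, 21, x, 7), (22, 7, 18, 21, x, 9), (22, 7, 18, 27, y, 22), (22, 7, 18, 27, y, 7), (22, 7, 18, 27, y, 9), (22, 7, 18, 39, n, 22), (22, 7, 18, 39, n, 7), (22, 7, 18, 39, n, 9), (34, 28, 18, 2, k, 22), (34, 28, 18, 2, k, 7), (34, 28, 18, 2, k, 9), (34, 28, 18, 21, x, 22), (34, 28, 18, 21, x, 7), (34, 28, 18, 21, x, 9), (34, 28, 18, 27, y, 22), (34, 28, 18, 27, y, 7), (34, 28, 18, 27, y, 9), (34, 28, 18, 39, n, 22), (34, 28, 18, 39, n, 7), (34, 28, 18, 39, n, 9), (5, 8, 22, 1, q, 18), (5, 8, 22, 1, q, 6), (5, 8, 22, 27, y, 18), (5, 8, 22, 27, y, 6)}
Apply σ_{C >= 22}; surviving tuples: {(15, 19, 18, 2, k, 22), (15, 19, 18, 21, x, 22), (15, 19, 18, 27, y, 22), (15, 19, 18, 39, n, 22), (22, 7, 18, 2, k, 22), (22, 7, 18, 21, x, 22), (22, 7, 18, 27, y, 22), (22, 7, 18, 39, n, 22), (34, 28, 18, 2, k, 22), (34, 28, 18, 21, x, 22), (34, 28, 18, 27, y, 22), (34, 28, 18, 39, n, 22)}
π[F, A]: project onto (F, A) (9 duplicate(s) eliminated) → {(18, 19), (18, 28), (18, 7)}

{(18, 19), (18, 28), (18, 7)}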